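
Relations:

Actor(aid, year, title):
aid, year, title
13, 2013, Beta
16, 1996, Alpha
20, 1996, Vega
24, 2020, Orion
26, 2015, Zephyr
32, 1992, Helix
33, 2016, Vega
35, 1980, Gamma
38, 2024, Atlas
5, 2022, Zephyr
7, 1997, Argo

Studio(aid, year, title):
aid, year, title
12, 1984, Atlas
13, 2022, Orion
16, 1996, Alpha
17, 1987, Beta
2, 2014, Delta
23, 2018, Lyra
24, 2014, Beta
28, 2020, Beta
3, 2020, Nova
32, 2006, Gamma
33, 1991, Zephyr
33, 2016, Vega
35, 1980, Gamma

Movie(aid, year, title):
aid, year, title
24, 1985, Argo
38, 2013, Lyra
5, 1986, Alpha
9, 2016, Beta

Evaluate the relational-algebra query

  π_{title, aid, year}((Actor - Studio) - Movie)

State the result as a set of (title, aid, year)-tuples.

{(Argo, 7, 1997), (Atlas, 38, 2024), (Beta, 13, 2013), (Helix, 32, 1992), (Orion, 24, 2020), (Vega, 20, 1996), (Zephyr, 26, 2015), (Zephyr, 5, 2022)}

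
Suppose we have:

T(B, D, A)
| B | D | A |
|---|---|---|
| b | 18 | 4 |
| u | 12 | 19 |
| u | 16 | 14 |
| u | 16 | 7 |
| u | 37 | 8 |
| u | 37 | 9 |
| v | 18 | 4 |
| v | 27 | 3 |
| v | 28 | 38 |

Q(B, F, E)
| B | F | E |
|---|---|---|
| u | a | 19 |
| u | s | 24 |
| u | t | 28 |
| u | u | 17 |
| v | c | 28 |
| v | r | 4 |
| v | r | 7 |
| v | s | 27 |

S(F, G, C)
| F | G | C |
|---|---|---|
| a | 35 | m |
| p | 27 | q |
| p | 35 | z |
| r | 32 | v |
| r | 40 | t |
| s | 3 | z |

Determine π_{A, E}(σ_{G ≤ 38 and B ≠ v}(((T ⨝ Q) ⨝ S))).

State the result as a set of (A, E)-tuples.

{(14, 19), (14, 24), (19, 19), (19, 24), (7, 19), (7, 24), (8, 19), (8, 24), (9, 19), (9, 24)}

Joining T and Q on B yields {(u, 12, 19, a, 19), (u, 12, 19, s, 24), (u, 12, 19, t, 28), (u, 12, 19, u, 17), (u, 16, 14, a, 19), (u, 16, 14, s, 24), (u, 16, 14, t, 28), (u, 16, 14, u, 17), (u, 16, 7, a, 19), (u, 16, 7, s, 24), (u, 16, 7, t, 28), (u, 16, 7, u, 17), (u, 37, 8, a, 19), (u, 37, 8, s, 24), (u, 37, 8, t, 28), (u, 37, 8, u, 17), (u, 37, 9, a, 19), (u, 37, 9, s, 24), (u, 37, 9, t, 28), (u, 37, 9, u, 17), (v, 18, 4, c, 28), (v, 18, 4, r, 4), (v, 18, 4, r, 7), (v, 18, 4, s, 27), (v, 27, 3, c, 28), (v, 27, 3, r, 4), (v, 27, 3, r, 7), (v, 27, 3, s, 27), (v, 28, 38, c, 28), (v, 28, 38, r, 4), (v, 28, 38, r, 7), (v, 28, 38, s, 27)}.
Joining (T ⨝ Q) and S on F yields {(u, 12, 19, a, 19, 35, m), (u, 12, 19, s, 24, 3, z), (u, 16, 14, a, 19, 35, m), (u, 16, 14, s, 24, 3, z), (u, 16, 7, a, 19, 35, m), (u, 16, 7, s, 24, 3, z), (u, 37, 8, a, 19, 35, m), (u, 37, 8, s, 24, 3, z), (u, 37, 9, a, 19, 35, m), (u, 37, 9, s, 24, 3, z), (v, 18, 4, r, 4, 32, v), (v, 18, 4, r, 4, 40, t), (v, 18, 4, r, 7, 32, v), (v, 18, 4, r, 7, 40, t), (v, 18, 4, s, 27, 3, z), (v, 27, 3, r, 4, 32, v), (v, 27, 3, r, 4, 40, t), (v, 27, 3, r, 7, 32, v), (v, 27, 3, r, 7, 40, t), (v, 27, 3, s, 27, 3, z), (v, 28, 38, r, 4, 32, v), (v, 28, 38, r, 4, 40, t), (v, 28, 38, r, 7, 32, v), (v, 28, 38, r, 7, 40, t), (v, 28, 38, s, 27, 3, z)}.
σ[G ≤ 38 and B ≠ v]: keep tuples satisfying G ≤ 38 and B ≠ v → {(u, 12, 19, a, 19, 35, m), (u, 12, 19, s, 24, 3, z), (u, 16, 14, a, 19, 35, m), (u, 16, 14, s, 24, 3, z), (u, 16, 7, a, 19, 35, m), (u, 16, 7, s, 24, 3, z), (u, 37, 8, a, 19, 35, m), (u, 37, 8, s, 24, 3, z), (u, 37, 9, a, 19, 35, m), (u, 37, 9, s, 24, 3, z)}
π[A, E]: project onto (A, E) → {(14, 19), (14, 24), (19, 19), (19, 24), (7, 19), (7, 24), (8, 19), (8, 24), (9, 19), (9, 24)}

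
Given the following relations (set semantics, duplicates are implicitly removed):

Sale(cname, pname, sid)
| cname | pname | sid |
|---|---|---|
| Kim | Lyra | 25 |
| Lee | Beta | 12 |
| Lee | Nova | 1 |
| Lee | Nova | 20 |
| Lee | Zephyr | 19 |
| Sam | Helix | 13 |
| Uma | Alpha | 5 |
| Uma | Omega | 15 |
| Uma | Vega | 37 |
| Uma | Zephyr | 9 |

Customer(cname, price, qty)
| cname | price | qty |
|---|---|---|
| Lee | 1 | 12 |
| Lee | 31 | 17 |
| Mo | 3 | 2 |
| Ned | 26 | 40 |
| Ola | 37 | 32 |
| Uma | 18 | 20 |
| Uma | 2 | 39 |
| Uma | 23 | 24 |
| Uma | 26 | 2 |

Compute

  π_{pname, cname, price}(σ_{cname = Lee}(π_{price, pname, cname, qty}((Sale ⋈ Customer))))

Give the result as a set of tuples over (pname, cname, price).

Sale ⋈ Customer (natural join on cname): {(Lee, Beta, 12, 1, 12), (Lee, Beta, 12, 31, 17), (Lee, Nova, 1, 1, 12), (Lee, Nova, 1, 31, 17), (Lee, Nova, 20, 1, 12), (Lee, Nova, 20, 31, 17), (Lee, Zephyr, 19, 1, 12), (Lee, Zephyr, 19, 31, 17), (Uma, Alpha, 5, 18, 20), (Uma, Alpha, 5, 2, 39), (Uma, Alpha, 5, 23, 24), (Uma, Alpha, 5, 26, 2), (Uma, Omega, 15, 18, 20), (Uma, Omega, 15, 2, 39), (Uma, Omega, 15, 23, 24), (Uma, Omega, 15, 26, 2), (Uma, Vega, 37, 18, 20), (Uma, Vega, 37, 2, 39), (Uma, Vega, 37, 23, 24), (Uma, Vega, 37, 26, 2), (Uma, Zephyr, 9, 18, 20), (Uma, Zephyr, 9, 2, 39), (Uma, Zephyr, 9, 23, 24), (Uma, Zephyr, 9, 26, 2)}
Keep only column(s) price, pname, cname, qty (2 duplicate(s) eliminated): {(1, Beta, Lee, 12), (1, Nova, Lee, 12), (1, Zephyr, Lee, 12), (18, Alpha, Uma, 20), (18, Omega, Uma, 20), (18, Vega, Uma, 20), (18, Zephyr, Uma, 20), (2, Alpha, Uma, 39), (2, Omega, Uma, 39), (2, Vega, Uma, 39), (2, Zephyr, Uma, 39), (23, Alpha, Uma, 24), (23, Omega, Uma, 24), (23, Vega, Uma, 24), (23, Zephyr, Uma, 24), (26, Alpha, Uma, 2), (26, Omega, Uma, 2), (26, Vega, Uma, 2), (26, Zephyr, Uma, 2), (31, Beta, Lee, 17), (31, Nova, Lee, 17), (31, Zephyr, Lee, 17)}
σ[cname = Lee]: keep tuples satisfying cname = Lee → {(1, Beta, Lee, 12), (1, Nova, Lee, 12), (1, Zephyr, Lee, 12), (31, Beta, Lee, 17), (31, Nova, Lee, 17), (31, Zephyr, Lee, 17)}
Keep only column(s) pname, cname, price: {(Beta, Lee, 1), (Beta, Lee, 31), (Nova, Lee, 1), (Nova, Lee, 31), (Zephyr, Lee, 1), (Zephyr, Lee, 31)}

{(Beta, Lee, 1), (Beta, Lee, 31), (Nova, Lee, 1), (Nova, Lee, 31), (Zephyr, Lee, 1), (Zephyr, Lee, 31)}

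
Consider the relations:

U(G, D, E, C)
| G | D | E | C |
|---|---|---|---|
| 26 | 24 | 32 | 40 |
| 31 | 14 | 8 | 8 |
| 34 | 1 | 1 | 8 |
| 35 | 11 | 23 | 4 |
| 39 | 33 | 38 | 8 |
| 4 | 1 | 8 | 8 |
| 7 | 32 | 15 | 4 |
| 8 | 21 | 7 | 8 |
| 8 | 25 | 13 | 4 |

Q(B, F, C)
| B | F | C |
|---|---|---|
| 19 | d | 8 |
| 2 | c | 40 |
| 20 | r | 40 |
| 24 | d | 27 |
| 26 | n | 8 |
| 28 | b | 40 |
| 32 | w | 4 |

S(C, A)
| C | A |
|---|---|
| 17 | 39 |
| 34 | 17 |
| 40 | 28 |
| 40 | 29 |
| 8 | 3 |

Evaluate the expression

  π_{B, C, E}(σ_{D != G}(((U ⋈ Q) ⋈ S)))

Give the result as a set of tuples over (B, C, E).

{(19, 8, 1), (19, 8, 38), (19, 8, 7), (19, 8, 8), (2, 40, 32), (20, 40, 32), (26, 8, 1), (26, 8, 38), (26, 8, 7), (26, 8, 8), (28, 40, 32)}

Joining U and Q on C yields {(26, 24, 32, 40, 2, c), (26, 24, 32, 40, 20, r), (26, 24, 32, 40, 28, b), (31, 14, 8, 8, 19, d), (31, 14, 8, 8, 26, n), (34, 1, 1, 8, 19, d), (34, 1, 1, 8, 26, n), (35, 11, 23, 4, 32, w), (39, 33, 38, 8, 19, d), (39, 33, 38, 8, 26, n), (4, 1, 8, 8, 19, d), (4, 1, 8, 8, 26, n), (7, 32, 15, 4, 32, w), (8, 21, 7, 8, 19, d), (8, 21, 7, 8, 26, n), (8, 25, 13, 4, 32, w)}.
Joining (U ⋈ Q) and S on C yields {(26, 24, 32, 40, 2, c, 28), (26, 24, 32, 40, 2, c, 29), (26, 24, 32, 40, 20, r, 28), (26, 24, 32, 40, 20, r, 29), (26, 24, 32, 40, 28, b, 28), (26, 24, 32, 40, 28, b, 29), (31, 14, 8, 8, 19, d, 3), (31, 14, 8, 8, 26, n, 3), (34, 1, 1, 8, 19, d, 3), (34, 1, 1, 8, 26, n, 3), (39, 33, 38, 8, 19, d, 3), (39, 33, 38, 8, 26, n, 3), (4, 1, 8, 8, 19, d, 3), (4, 1, 8, 8, 26, n, 3), (8, 21, 7, 8, 19, d, 3), (8, 21, 7, 8, 26, n, 3)}.
Filtering on D != G leaves {(26, 24, 32, 40, 2, c, 28), (26, 24, 32, 40, 2, c, 29), (26, 24, 32, 40, 20, r, 28), (26, 24, 32, 40, 20, r, 29), (26, 24, 32, 40, 28, b, 28), (26, 24, 32, 40, 28, b, 29), (31, 14, 8, 8, 19, d, 3), (31, 14, 8, 8, 26, n, 3), (34, 1, 1, 8, 19, d, 3), (34, 1, 1, 8, 26, n, 3), (39, 33, 38, 8, 19, d, 3), (39, 33, 38, 8, 26, n, 3), (4, 1, 8, 8, 19, d, 3), (4, 1, 8, 8, 26, n, 3), (8, 21, 7, 8, 19, d, 3), (8, 21, 7, 8, 26, n, 3)}.
π[B, C, E]: project onto (B, C, E) (5 duplicate(s) eliminated) → {(19, 8, 1), (19, 8, 38), (19, 8, 7), (19, 8, 8), (2, 40, 32), (20, 40, 32), (26, 8, 1), (26, 8, 38), (26, 8, 7), (26, 8, 8), (28, 40, 32)}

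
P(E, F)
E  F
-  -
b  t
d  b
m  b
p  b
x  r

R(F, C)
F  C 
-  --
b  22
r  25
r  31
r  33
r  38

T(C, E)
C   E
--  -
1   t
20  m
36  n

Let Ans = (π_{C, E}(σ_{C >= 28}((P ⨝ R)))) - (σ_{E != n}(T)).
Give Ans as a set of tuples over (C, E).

P ⋈ R (natural join on F): {(d, b, 22), (m, b, 22), (p, b, 22), (x, r, 25), (x, r, 31), (x, r, 33), (x, r, 38)}
Selection C >= 28: {(x, r, 31), (x, r, 33), (x, r, 38)}
Keep only column(s) C, E: {(31, x), (33, x), (38, x)}
Selection E != n: {(1, t), (20, m)}
Difference: {(31, x), (33, x), (38, x)} with {(1, t), (20, m)} → {(31, x), (33, x), (38, x)}

{(31, x), (33, x), (38, x)}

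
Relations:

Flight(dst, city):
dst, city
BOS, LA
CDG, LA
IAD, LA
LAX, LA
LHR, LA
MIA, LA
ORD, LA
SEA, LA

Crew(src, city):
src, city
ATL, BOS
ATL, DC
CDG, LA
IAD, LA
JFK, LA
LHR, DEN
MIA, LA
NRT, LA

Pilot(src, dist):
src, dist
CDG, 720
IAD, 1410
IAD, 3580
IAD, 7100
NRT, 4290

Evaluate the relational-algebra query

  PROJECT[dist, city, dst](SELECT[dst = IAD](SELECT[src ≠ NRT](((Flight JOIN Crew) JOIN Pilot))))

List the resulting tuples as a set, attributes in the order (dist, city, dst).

{(1410, LA, IAD), (3580, LA, IAD), (7100, LA, IAD), (720, LA, IAD)}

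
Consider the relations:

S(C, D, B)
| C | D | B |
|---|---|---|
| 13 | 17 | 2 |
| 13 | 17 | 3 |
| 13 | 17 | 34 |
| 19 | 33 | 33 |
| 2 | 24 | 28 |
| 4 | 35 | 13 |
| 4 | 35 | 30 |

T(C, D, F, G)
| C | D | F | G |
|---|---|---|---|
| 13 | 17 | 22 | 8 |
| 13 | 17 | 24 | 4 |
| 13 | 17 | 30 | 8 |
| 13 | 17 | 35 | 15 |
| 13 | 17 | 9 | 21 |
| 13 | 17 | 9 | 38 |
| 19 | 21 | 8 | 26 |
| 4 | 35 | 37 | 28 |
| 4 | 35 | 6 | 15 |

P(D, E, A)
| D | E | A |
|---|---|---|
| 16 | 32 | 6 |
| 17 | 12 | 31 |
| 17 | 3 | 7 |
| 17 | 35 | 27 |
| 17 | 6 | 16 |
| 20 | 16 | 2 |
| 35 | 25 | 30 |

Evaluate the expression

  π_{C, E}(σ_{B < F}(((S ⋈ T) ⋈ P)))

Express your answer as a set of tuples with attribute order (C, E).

{(13, 12), (13, 3), (13, 35), (13, 6), (4, 25)}

Joining S and T on C, D yields {(13, 17, 2, 22, 8), (13, 17, 2, 24, 4), (13, 17, 2, 30, 8), (13, 17, 2, 35, 15), (13, 17, 2, 9, 21), (13, 17, 2, 9, 38), (13, 17, 3, 22, 8), (13, 17, 3, 24, 4), (13, 17, 3, 30, 8), (13, 17, 3, 35, 15), (13, 17, 3, 9, 21), (13, 17, 3, 9, 38), (13, 17, 34, 22, 8), (13, 17, 34, 24, 4), (13, 17, 34, 30, 8), (13, 17, 34, 35, 15), (13, 17, 34, 9, 21), (13, 17, 34, 9, 38), (4, 35, 13, 37, 28), (4, 35, 13, 6, 15), (4, 35, 30, 37, 28), (4, 35, 30, 6, 15)}.
Joining (S ⋈ T) and P on D yields {(13, 17, 2, 22, 8, 12, 31), (13, 17, 2, 22, 8, 3, 7), (13, 17, 2, 22, 8, 35, 27), (13, 17, 2, 22, 8, 6, 16), (13, 17, 2, 24, 4, 12, 31), (13, 17, 2, 24, 4, 3, 7), (13, 17, 2, 24, 4, 35, 27), (13, 17, 2, 24, 4, 6, 16), (13, 17, 2, 30, 8, 12, 31), (13, 17, 2, 30, 8, 3, 7), (13, 17, 2, 30, 8, 35, 27), (13, 17, 2, 30, 8, 6, 16), (13, 17, 2, 35, 15, 12, 31), (13, 17, 2, 35, 15, 3, 7), (13, 17, 2, 35, 15, 35, 27), (13, 17, 2, 35, 15, 6, 16), (13, 17, 2, 9, 21, 12, 31), (13, 17, 2, 9, 21, 3, 7), (13, 17, 2, 9, 21, 35, 27), (13, 17, 2, 9, 21, 6, 16), (13, 17, 2, 9, 38, 12, 31), (13, 17, 2, 9, 38, 3, 7), (13, 17, 2, 9, 38, 35, 27), (13, 17, 2, 9, 38, 6, 16), (13, 17, 3, 22, 8, 12, 31), (13, 17, 3, 22, 8, 3, 7), (13, 17, 3, 22, 8, 35, 27), (13, 17, 3, 22, 8, 6, 16), (13, 17, 3, 24, 4, 12, 31), (13, 17, 3, 24, 4, 3, 7), (13, 17, 3, 24, 4, 35, 27), (13, 17, 3, 24, 4, 6, 16), (13, 17, 3, 30, 8, 12, 31), (13, 17, 3, 30, 8, 3, 7), (13, 17, 3, 30, 8, 35, 27), (13, 17, 3, 30, 8, 6, 16), (13, 17, 3, 35, 15, 12, 31), (13, 17, 3, 35, 15, 3, 7), (13, 17, 3, 35, 15, 35, 27), (13, 17, 3, 35, 15, 6, 16), (13, 17, 3, 9, 21, 12, 31), (13, 17, 3, 9, 21, 3, 7), (13, 17, 3, 9, 21, 35, 27), (13, 17, 3, 9, 21, 6, 16), (13, 17, 3, 9, 38, 12, 31), (13, 17, 3, 9, 38, 3, 7), (13, 17, 3, 9, 38, 35, 27), (13, 17, 3, 9, 38, 6, 16), (13, 17, 34, 22, 8, 12, 31), (13, 17, 34, 22, 8, 3, 7), (13, 17, 34, 22, 8, 35, 27), (13, 17, 34, 22, 8, 6, 16), (13, 17, 34, 24, 4, 12, 31), (13, 17, 34, 24, 4, 3, 7), (13, 17, 34, 24, 4, 35, 27), (13, 17, 34, 24, 4, 6, 16), (13, 17, 34, 30, 8, 12, 31), (13, 17, 34, 30, 8, 3, 7), (13, 17, 34, 30, 8, 35, 27), (13, 17, 34, 30, 8, 6, 16), (13, 17, 34, 35, 15, 12, 31), (13, 17, 34, 35, 15, 3, 7), (13, 17, 34, 35, 15, 35, 27), (13, 17, 34, 35, 15, 6, 16), (13, 17, 34, 9, 21, 12, 31), (13, 17, 34, 9, 21, 3, 7), (13, 17, 34, 9, 21, 35, 27), (13, 17, 34, 9, 21, 6, 16), (13, 17, 34, 9, 38, 12, 31), (13, 17, 34, 9, 38, 3, 7), (13, 17, 34, 9, 38, 35, 27), (13, 17, 34, 9, 38, 6, 16), (4, 35, 13, 37, 28, 25, 30), (4, 35, 13, 6, 15, 25, 30), (4, 35, 30, 37, 28, 25, 30), (4, 35, 30, 6, 15, 25, 30)}.
σ[B < F]: keep tuples satisfying B < F → {(13, 17, 2, 22, 8, 12, 31), (13, 17, 2, 22, 8, 3, 7), (13, 17, 2, 22, 8, 35, 27), (13, 17, 2, 22, 8, 6, 16), (13, 17, 2, 24, 4, 12, 31), (13, 17, 2, 24, 4, 3, 7), (13, 17, 2, 24, 4, 35, 27), (13, 17, 2, 24, 4, 6, 16), (13, 17, 2, 30, 8, 12, 31), (13, 17, 2, 30, 8, 3, 7), (13, 17, 2, 30, 8, 35, 27), (13, 17, 2, 30, 8, 6, 16), (13, 17, 2, 35, 15, 12, 31), (13, 17, 2, 35, 15, 3, 7), (13, 17, 2, 35, 15, 35, 27), (13, 17, 2, 35, 15, 6, 16), (13, 17, 2, 9, 21, 12, 31), (13, 17, 2, 9, 21, 3, 7), (13, 17, 2, 9, 21, 35, 27), (13, 17, 2, 9, 21, 6, 16), (13, 17, 2, 9, 38, 12, 31), (13, 17, 2, 9, 38, 3, 7), (13, 17, 2, 9, 38, 35, 27), (13, 17, 2, 9, 38, 6, 16), (13, 17, 3, 22, 8, 12, 31), (13, 17, 3, 22, 8, 3, 7), (13, 17, 3, 22, 8, 35, 27), (13, 17, 3, 22, 8, 6, 16), (13, 17, 3, 24, 4, 12, 31), (13, 17, 3, 24, 4, 3, 7), (13, 17, 3, 24, 4, 35, 27), (13, 17, 3, 24, 4, 6, 16), (13, 17, 3, 30, 8, 12, 31), (13, 17, 3, 30, 8, 3, 7), (13, 17, 3, 30, 8, 35, 27), (13, 17, 3, 30, 8, 6, 16), (13, 17, 3, 35, 15, 12, 31), (13, 17, 3, 35, 15, 3, 7), (13, 17, 3, 35, 15, 35, 27), (13, 17, 3, 35, 15, 6, 16), (13, 17, 3, 9, 21, 12, 31), (13, 17, 3, 9, 21, 3, 7), (13, 17, 3, 9, 21, 35, 27), (13, 17, 3, 9, 21, 6, 16), (13, 17, 3, 9, 38, 12, 31), (13, 17, 3, 9, 38, 3, 7), (13, 17, 3, 9, 38, 35, 27), (13, 17, 3, 9, 38, 6, 16), (13, 17, 34, 35, 15, 12, 31), (13, 17, 34, 35, 15, 3, 7), (13, 17, 34, 35, 15, 35, 27), (13, 17, 34, 35, 15, 6, 16), (4, 35, 13, 37, 28, 25, 30), (4, 35, 30, 37, 28, 25, 30)}
Keep only column(s) C, E (49 duplicate(s) eliminated): {(13, 12), (13, 3), (13, 35), (13, 6), (4, 25)}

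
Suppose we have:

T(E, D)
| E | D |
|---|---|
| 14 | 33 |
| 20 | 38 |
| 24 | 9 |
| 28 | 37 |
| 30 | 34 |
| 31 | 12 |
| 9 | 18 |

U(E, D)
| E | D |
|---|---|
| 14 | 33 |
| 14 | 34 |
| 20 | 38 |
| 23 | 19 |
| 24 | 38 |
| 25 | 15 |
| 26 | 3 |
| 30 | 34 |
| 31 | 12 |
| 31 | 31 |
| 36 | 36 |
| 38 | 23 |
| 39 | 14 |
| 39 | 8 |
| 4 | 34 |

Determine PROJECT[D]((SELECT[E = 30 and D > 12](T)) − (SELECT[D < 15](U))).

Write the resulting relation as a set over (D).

{34}

Filtering on E = 30 and D > 12 leaves {(30, 34)}.
Filtering on D < 15 leaves {(26, 3), (31, 12), (39, 14), (39, 8)}.
Set difference of the two operands is {(30, 34)}.
π[D]: project onto (D) → {34}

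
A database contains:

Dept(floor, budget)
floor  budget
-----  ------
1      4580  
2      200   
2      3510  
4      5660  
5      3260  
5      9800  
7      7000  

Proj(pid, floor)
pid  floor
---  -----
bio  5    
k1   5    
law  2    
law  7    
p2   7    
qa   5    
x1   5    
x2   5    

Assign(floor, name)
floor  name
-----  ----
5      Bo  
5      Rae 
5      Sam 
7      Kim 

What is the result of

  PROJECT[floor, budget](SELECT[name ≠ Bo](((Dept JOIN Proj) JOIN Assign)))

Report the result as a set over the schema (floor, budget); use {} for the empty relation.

{(5, 3260), (5, 9800), (7, 7000)}

Dept ⋈ Proj (natural join on floor): {(2, 200, law), (2, 3510, law), (5, 3260, bio), (5, 3260, k1), (5, 3260, qa), (5, 3260, x1), (5, 3260, x2), (5, 9800, bio), (5, 9800, k1), (5, 9800, qa), (5, 9800, x1), (5, 9800, x2), (7, 7000, law), (7, 7000, p2)}
(Dept JOIN Proj) ⋈ Assign (natural join on floor): {(5, 3260, bio, Bo), (5, 3260, bio, Rae), (5, 3260, bio, Sam), (5, 3260, k1, Bo), (5, 3260, k1, Rae), (5, 3260, k1, Sam), (5, 3260, qa, Bo), (5, 3260, qa, Rae), (5, 3260, qa, Sam), (5, 3260, x1, Bo), (5, 3260, x1, Rae), (5, 3260, x1, Sam), (5, 3260, x2, Bo), (5, 3260, x2, Rae), (5, 3260, x2, Sam), (5, 9800, bio, Bo), (5, 9800, bio, Rae), (5, 9800, bio, Sam), (5, 9800, k1, Bo), (5, 9800, k1, Rae), (5, 9800, k1, Sam), (5, 9800, qa, Bo), (5, 9800, qa, Rae), (5, 9800, qa, Sam), (5, 9800, x1, Bo), (5, 9800, x1, Rae), (5, 9800, x1, Sam), (5, 9800, x2, Bo), (5, 9800, x2, Rae), (5, 9800, x2, Sam), (7, 7000, law, Kim), (7, 7000, p2, Kim)}
σ[name ≠ Bo]: keep tuples satisfying name ≠ Bo → {(5, 3260, bio, Rae), (5, 3260, bio, Sam), (5, 3260, k1, Rae), (5, 3260, k1, Sam), (5, 3260, qa, Rae), (5, 3260, qa, Sam), (5, 3260, x1, Rae), (5, 3260, x1, Sam), (5, 3260, x2, Rae), (5, 3260, x2, Sam), (5, 9800, bio, Rae), (5, 9800, bio, Sam), (5, 9800, k1, Rae), (5, 9800, k1, Sam), (5, 9800, qa, Rae), (5, 9800, qa, Sam), (5, 9800, x1, Rae), (5, 9800, x1, Sam), (5, 9800, x2, Rae), (5, 9800, x2, Sam), (7, 7000, law, Kim), (7, 7000, p2, Kim)}
π_{floor, budget} gives {(5, 3260), (5, 9800), (7, 7000)} (19 duplicate(s) eliminated).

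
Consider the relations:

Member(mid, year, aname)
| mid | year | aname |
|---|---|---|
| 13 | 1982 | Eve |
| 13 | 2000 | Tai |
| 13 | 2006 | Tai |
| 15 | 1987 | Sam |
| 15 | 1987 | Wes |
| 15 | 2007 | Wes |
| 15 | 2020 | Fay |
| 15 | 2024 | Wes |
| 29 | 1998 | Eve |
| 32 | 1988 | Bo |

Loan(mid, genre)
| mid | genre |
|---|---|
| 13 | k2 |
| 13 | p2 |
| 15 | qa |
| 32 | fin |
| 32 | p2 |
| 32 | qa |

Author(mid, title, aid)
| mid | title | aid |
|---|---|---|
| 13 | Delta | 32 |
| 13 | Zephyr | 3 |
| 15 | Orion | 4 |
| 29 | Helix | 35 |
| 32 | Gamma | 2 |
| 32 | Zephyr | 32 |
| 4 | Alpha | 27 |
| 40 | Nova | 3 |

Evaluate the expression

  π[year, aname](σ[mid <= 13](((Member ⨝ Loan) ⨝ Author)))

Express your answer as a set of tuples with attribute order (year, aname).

Natural join on mid: {(13, 1982, Eve, k2), (13, 1982, Eve, p2), (13, 2000, Tai, k2), (13, 2000, Tai, p2), (13, 2006, Tai, k2), (13, 2006, Tai, p2), (15, 1987, Sam, qa), (15, 1987, Wes, qa), (15, 2007, Wes, qa), (15, 2020, Fay, qa), (15, 2024, Wes, qa), (32, 1988, Bo, fin), (32, 1988, Bo, p2), (32, 1988, Bo, qa)}
Natural join on mid: {(13, 1982, Eve, k2, Delta, 32), (13, 1982, Eve, k2, Zephyr, 3), (13, 1982, Eve, p2, Delta, 32), (13, 1982, Eve, p2, Zephyr, 3), (13, 2000, Tai, k2, Delta, 32), (13, 2000, Tai, k2, Zephyr, 3), (13, 2000, Tai, p2, Delta, 32), (13, 2000, Tai, p2, Zephyr, 3), (13, 2006, Tai, k2, Delta, 32), (13, 2006, Tai, k2, Zephyr, 3), (13, 2006, Tai, p2, Delta, 32), (13, 2006, Tai, p2, Zephyr, 3), (15, 1987, Sam, qa, Orion, 4), (15, 1987, Wes, qa, Orion, 4), (15, 2007, Wes, qa, Orion, 4), (15, 2020, Fay, qa, Orion, 4), (15, 2024, Wes, qa, Orion, 4), (32, 1988, Bo, fin, Gamma, 2), (32, 1988, Bo, fin, Zephyr, 32), (32, 1988, Bo, p2, Gamma, 2), (32, 1988, Bo, p2, Zephyr, 32), (32, 1988, Bo, qa, Gamma, 2), (32, 1988, Bo, qa, Zephyr, 32)}
Selection mid <= 13: {(13, 1982, Eve, k2, Delta, 32), (13, 1982, Eve, k2, Zephyr, 3), (13, 1982, Eve, p2, Delta, 32), (13, 1982, Eve, p2, Zephyr, 3), (13, 2000, Tai, k2, Delta, 32), (13, 2000, Tai, k2, Zephyr, 3), (13, 2000, Tai, p2, Delta, 32), (13, 2000, Tai, p2, Zephyr, 3), (13, 2006, Tai, k2, Delta, 32), (13, 2006, Tai, k2, Zephyr, 3), (13, 2006, Tai, p2, Delta, 32), (13, 2006, Tai, p2, Zephyr, 3)}
π_{year, aname} gives {(1982, Eve), (2000, Tai), (2006, Tai)} (9 duplicate(s) eliminated).

{(1982, Eve), (2000, Tai), (2006, Tai)}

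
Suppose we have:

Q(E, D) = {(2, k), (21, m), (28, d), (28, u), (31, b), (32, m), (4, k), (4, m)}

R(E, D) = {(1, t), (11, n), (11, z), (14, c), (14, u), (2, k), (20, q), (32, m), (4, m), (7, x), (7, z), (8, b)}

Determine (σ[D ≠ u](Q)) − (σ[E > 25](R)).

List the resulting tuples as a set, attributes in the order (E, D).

Selection D ≠ u: {(2, k), (21, m), (28, d), (31, b), (32, m), (4, k), (4, m)}
Selection E > 25: {(32, m)}
Set difference of the two operands is {(2, k), (21, m), (28, d), (31, b), (4, k), (4, m)}.

{(2, k), (21, m), (28, d), (31, b), (4, k), (4, m)}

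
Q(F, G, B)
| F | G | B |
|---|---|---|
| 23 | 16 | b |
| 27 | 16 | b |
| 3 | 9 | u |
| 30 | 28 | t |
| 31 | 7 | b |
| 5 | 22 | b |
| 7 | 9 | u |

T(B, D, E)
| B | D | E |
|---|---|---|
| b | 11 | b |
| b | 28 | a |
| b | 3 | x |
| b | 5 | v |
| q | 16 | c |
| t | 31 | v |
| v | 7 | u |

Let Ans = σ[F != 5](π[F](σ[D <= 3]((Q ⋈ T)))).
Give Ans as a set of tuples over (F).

Joining Q and T on B yields {(23, 16, b, 11, b), (23, 16, b, 28, a), (23, 16, b, 3, x), (23, 16, b, 5, v), (27, 16, b, 11, b), (27, 16, b, 28, a), (27, 16, b, 3, x), (27, 16, b, 5, v), (30, 28, t, 31, v), (31, 7, b, 11, b), (31, 7, b, 28, a), (31, 7, b, 3, x), (31, 7, b, 5, v), (5, 22, b, 11, b), (5, 22, b, 28, a), (5, 22, b, 3, x), (5, 22, b, 5, v)}.
Selection D <= 3: {(23, 16, b, 3, x), (27, 16, b, 3, x), (31, 7, b, 3, x), (5, 22, b, 3, x)}
Keep only column(s) F: {23, 27, 31, 5}
Selection F != 5: {23, 27, 31}

{23, 27, 31}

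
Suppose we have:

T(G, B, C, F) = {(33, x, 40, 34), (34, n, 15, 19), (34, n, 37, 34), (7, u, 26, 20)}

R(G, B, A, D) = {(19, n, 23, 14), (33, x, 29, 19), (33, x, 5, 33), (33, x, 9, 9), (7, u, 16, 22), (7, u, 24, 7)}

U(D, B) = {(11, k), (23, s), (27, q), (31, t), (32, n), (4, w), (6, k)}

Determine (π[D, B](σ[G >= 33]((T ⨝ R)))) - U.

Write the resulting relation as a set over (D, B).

T ⋈ R (natural join on G, B): {(33, x, 40, 34, 29, 19), (33, x, 40, 34, 5, 33), (33, x, 40, 34, 9, 9), (7, u, 26, 20, 16, 22), (7, u, 26, 20, 24, 7)}
σ[G >= 33]: keep tuples satisfying G >= 33 → {(33, x, 40, 34, 29, 19), (33, x, 40, 34, 5, 33), (33, x, 40, 34, 9, 9)}
π_{D, B} gives {(19, x), (33, x), (9, x)}.
Set difference of the two operands is {(19, x), (33, x), (9, x)}.

{(19, x), (33, x), (9, x)}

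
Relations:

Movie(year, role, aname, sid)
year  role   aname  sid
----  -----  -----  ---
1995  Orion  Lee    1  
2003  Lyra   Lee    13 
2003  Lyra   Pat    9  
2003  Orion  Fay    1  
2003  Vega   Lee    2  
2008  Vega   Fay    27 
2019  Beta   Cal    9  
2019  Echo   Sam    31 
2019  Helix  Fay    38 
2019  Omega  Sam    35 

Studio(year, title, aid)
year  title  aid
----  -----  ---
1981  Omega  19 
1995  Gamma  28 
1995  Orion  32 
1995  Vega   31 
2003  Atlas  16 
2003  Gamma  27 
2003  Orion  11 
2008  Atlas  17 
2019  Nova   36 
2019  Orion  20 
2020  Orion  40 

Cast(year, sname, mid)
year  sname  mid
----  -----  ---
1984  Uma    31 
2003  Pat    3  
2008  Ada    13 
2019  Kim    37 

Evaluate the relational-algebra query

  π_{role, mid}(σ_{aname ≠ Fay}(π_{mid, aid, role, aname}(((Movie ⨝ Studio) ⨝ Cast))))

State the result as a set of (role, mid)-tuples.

Natural join on year: {(1995, Orion, Lee, 1, Gamma, 28), (1995, Orion, Lee, 1, Orion, 32), (1995, Orion, Lee, 1, Vega, 31), (2003, Lyra, Lee, 13, Atlas, 16), (2003, Lyra, Lee, 13, Gamma, 27), (2003, Lyra, Lee, 13, Orion, 11), (2003, Lyra, Pat, 9, Atlas, 16), (2003, Lyra, Pat, 9, Gamma, 27), (2003, Lyra, Pat, 9, Orion, 11), (2003, Orion, Fay, 1, Atlas, 16), (2003, Orion, Fay, 1, Gamma, 27), (2003, Orion, Fay, 1, Orion, 11), (2003, Vega, Lee, 2, Atlas, 16), (2003, Vega, Lee, 2, Gamma, 27), (2003, Vega, Lee, 2, Orion, 11), (2008, Vega, Fay, 27, Atlas, 17), (2019, Beta, Cal, 9, Nova, 36), (2019, Beta, Cal, 9, Orion, 20), (2019, Echo, Sam, 31, Nova, 36), (2019, Echo, Sam, 31, Orion, 20), (2019, Helix, Fay, 38, Nova, 36), (2019, Helix, Fay, 38, Orion, 20), (2019, Omega, Sam, 35, Nova, 36), (2019, Omega, Sam, 35, Orion, 20)}
Natural join on year: {(2003, Lyra, Lee, 13, Atlas, 16, Pat, 3), (2003, Lyra, Lee, 13, Gamma, 27, Pat, 3), (2003, Lyra, Lee, 13, Orion, 11, Pat, 3), (2003, Lyra, Pat, 9, Atlas, 16, Pat, 3), (2003, Lyra, Pat, 9, Gamma, 27, Pat, 3), (2003, Lyra, Pat, 9, Orion, 11, Pat, 3), (2003, Orion, Fay, 1, Atlas, 16, Pat, 3), (2003, Orion, Fay, 1, Gamma, 27, Pat, 3), (2003, Orion, Fay, 1, Orion, 11, Pat, 3), (2003, Vega, Lee, 2, Atlas, 16, Pat, 3), (2003, Vega, Lee, 2, Gamma, 27, Pat, 3), (2003, Vega, Lee, 2, Orion, 11, Pat, 3), (2008, Vega, Fay, 27, Atlas, 17, Ada, 13), (2019, Beta, Cal, 9, Nova, 36, Kim, 37), (2019, Beta, Cal, 9, Orion, 20, Kim, 37), (2019, Echo, Sam, 31, Nova, 36, Kim, 37), (2019, Echo, Sam, 31, Orion, 20, Kim, 37), (2019, Helix, Fay, 38, Nova, 36, Kim, 37), (2019, Helix, Fay, 38, Orion, 20, Kim, 37), (2019, Omega, Sam, 35, Nova, 36, Kim, 37), (2019, Omega, Sam, 35, Orion, 20, Kim, 37)}
π[mid, aid, role, aname]: project onto (mid, aid, role, aname) → {(13, 17, Vega, Fay), (3, 11, Lyra, Lee), (3, 11, Lyra, Pat), (3, 11, Orion, Fay), (3, 11, Vega, Lee), (3, 16, Lyra, Lee), (3, 16, Lyra, Pat), (3, 16, Orion, Fay), (3, 16, Vega, Lee), (3, 27, Lyra, Lee), (3, 27, Lyra, Pat), (3, 27, Orion, Fay), (3, 27, Vega, Lee), (37, 20, Beta, Cal), (37, 20, Echo, Sam), (37, 20, Helix, Fay), (37, 20, Omega, Sam), (37, 36, Beta, Cal), (37, 36, Echo, Sam), (37, 36, Helix, Fay), (37, 36, Omega, Sam)}
σ[aname ≠ Fay]: keep tuples satisfying aname ≠ Fay → {(3, 11, Lyra, Lee), (3, 11, Lyra, Pat), (3, 11, Vega, Lee), (3, 16, Lyra, Lee), (3, 16, Lyra, Pat), (3, 16, Vega, Lee), (3, 27, Lyra, Lee), (3, 27, Lyra, Pat), (3, 27, Vega, Lee), (37, 20, Beta, Cal), (37, 20, Echo, Sam), (37, 20, Omega, Sam), (37, 36, Beta, Cal), (37, 36, Echo, Sam), (37, 36, Omega, Sam)}
π[role, mid]: project onto (role, mid) (10 duplicate(s) eliminated) → {(Beta, 37), (Echo, 37), (Lyra, 3), (Omega, 37), (Vega, 3)}

{(Beta, 37), (Echo, 37), (Lyra, 3), (Omega, 37), (Vega, 3)}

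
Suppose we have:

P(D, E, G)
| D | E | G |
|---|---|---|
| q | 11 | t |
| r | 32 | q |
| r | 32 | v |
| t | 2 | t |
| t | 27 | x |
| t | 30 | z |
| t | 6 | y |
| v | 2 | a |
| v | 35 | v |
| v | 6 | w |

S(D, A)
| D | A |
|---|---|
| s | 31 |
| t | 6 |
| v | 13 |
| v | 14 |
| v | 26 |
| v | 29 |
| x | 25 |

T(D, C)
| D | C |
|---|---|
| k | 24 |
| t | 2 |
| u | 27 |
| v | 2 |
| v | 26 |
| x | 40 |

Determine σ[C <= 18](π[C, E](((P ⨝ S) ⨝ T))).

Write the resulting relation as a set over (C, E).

{(2, 2), (2, 27), (2, 30), (2, 35), (2, 6)}

Joining P and S on D yields {(t, 2, t, 6), (t, 27, x, 6), (t, 30, z, 6), (t, 6, y, 6), (v, 2, a, 13), (v, 2, a, 14), (v, 2, a, 26), (v, 2, a, 29), (v, 35, v, 13), (v, 35, v, 14), (v, 35, v, 26), (v, 35, v, 29), (v, 6, w, 13), (v, 6, w, 14), (v, 6, w, 26), (v, 6, w, 29)}.
Joining (P ⨝ S) and T on D yields {(t, 2, t, 6, 2), (t, 27, x, 6, 2), (t, 30, z, 6, 2), (t, 6, y, 6, 2), (v, 2, a, 13, 2), (v, 2, a, 13, 26), (v, 2, a, 14, 2), (v, 2, a, 14, 26), (v, 2, a, 26, 2), (v, 2, a, 26, 26), (v, 2, a, 29, 2), (v, 2, a, 29, 26), (v, 35, v, 13, 2), (v, 35, v, 13, 26), (v, 35, v, 14, 2), (v, 35, v, 14, 26), (v, 35, v, 26, 2), (v, 35, v, 26, 26), (v, 35, v, 29, 2), (v, 35, v, 29, 26), (v, 6, w, 13, 2), (v, 6, w, 13, 26), (v, 6, w, 14, 2), (v, 6, w, 14, 26), (v, 6, w, 26, 2), (v, 6, w, 26, 26), (v, 6, w, 29, 2), (v, 6, w, 29, 26)}.
π_{C, E} gives {(2, 2), (2, 27), (2, 30), (2, 35), (2, 6), (26, 2), (26, 35), (26, 6)} (20 duplicate(s) eliminated).
Filtering on C <= 18 leaves {(2, 2), (2, 27), (2, 30), (2, 35), (2, 6)}.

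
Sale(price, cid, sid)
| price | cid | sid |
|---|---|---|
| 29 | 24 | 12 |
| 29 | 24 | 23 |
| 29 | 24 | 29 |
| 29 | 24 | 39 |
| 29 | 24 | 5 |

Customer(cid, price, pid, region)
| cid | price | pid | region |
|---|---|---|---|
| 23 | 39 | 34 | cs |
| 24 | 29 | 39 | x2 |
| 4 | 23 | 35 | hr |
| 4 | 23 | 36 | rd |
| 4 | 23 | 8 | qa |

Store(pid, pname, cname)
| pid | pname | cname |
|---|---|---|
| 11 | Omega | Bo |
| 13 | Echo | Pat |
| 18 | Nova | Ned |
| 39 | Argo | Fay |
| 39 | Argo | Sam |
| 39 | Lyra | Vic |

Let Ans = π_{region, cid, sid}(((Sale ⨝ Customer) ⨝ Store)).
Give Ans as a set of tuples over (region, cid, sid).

{(x2, 24, 12), (x2, 24, 23), (x2, 24, 29), (x2, 24, 39), (x2, 24, 5)}

Sale ⋈ Customer (natural join on price, cid): {(29, 24, 12, 39, x2), (29, 24, 23, 39, x2), (29, 24, 29, 39, x2), (29, 24, 39, 39, x2), (29, 24, 5, 39, x2)}
(Sale ⨝ Customer) ⋈ Store (natural join on pid): {(29, 24, 12, 39, x2, Argo, Fay), (29, 24, 12, 39, x2, Argo, Sam), (29, 24, 12, 39, x2, Lyra, Vic), (29, 24, 23, 39, x2, Argo, Fay), (29, 24, 23, 39, x2, Argo, Sam), (29, 24, 23, 39, x2, Lyra, Vic), (29, 24, 29, 39, x2, Argo, Fay), (29, 24, 29, 39, x2, Argo, Sam), (29, 24, 29, 39, x2, Lyra, Vic), (29, 24, 39, 39, x2, Argo, Fay), (29, 24, 39, 39, x2, Argo, Sam), (29, 24, 39, 39, x2, Lyra, Vic), (29, 24, 5, 39, x2, Argo, Fay), (29, 24, 5, 39, x2, Argo, Sam), (29, 24, 5, 39, x2, Lyra, Vic)}
Keep only column(s) region, cid, sid (10 duplicate(s) eliminated): {(x2, 24, 12), (x2, 24, 23), (x2, 24, 29), (x2, 24, 39), (x2, 24, 5)}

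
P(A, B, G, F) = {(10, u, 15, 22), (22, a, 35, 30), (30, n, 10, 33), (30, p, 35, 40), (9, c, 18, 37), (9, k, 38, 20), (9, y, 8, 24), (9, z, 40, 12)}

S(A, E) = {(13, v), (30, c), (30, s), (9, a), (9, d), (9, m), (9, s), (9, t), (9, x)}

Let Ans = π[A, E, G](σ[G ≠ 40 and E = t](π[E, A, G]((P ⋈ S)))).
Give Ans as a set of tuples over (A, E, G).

{(9, t, 18), (9, t, 38), (9, t, 8)}

Joining P and S on A yields {(30, n, 10, 33, c), (30, n, 10, 33, s), (30, p, 35, 40, c), (30, p, 35, 40, s), (9, c, 18, 37, a), (9, c, 18, 37, d), (9, c, 18, 37, m), (9, c, 18, 37, s), (9, c, 18, 37, t), (9, c, 18, 37, x), (9, k, 38, 20, a), (9, k, 38, 20, d), (9, k, 38, 20, m), (9, k, 38, 20, s), (9, k, 38, 20, t), (9, k, 38, 20, x), (9, y, 8, 24, a), (9, y, 8, 24, d), (9, y, 8, 24, m), (9, y, 8, 24, s), (9, y, 8, 24, t), (9, y, 8, 24, x), (9, z, 40, 12, a), (9, z, 40, 12, d), (9, z, 40, 12, m), (9, z, 40, 12, s), (9, z, 40, 12, t), (9, z, 40, 12, x)}.
Keep only column(s) E, A, G: {(a, 9, 18), (a, 9, 38), (a, 9, 40), (a, 9, 8), (c, 30, 10), (c, 30, 35), (d, 9, 18), (d, 9, 38), (d, 9, 40), (d, 9, 8), (m, 9, 18), (m, 9, 38), (m, 9, 40), (m, 9, 8), (s, 30, 10), (s, 30, 35), (s, 9, 18), (s, 9, 38), (s, 9, 40), (s, 9, 8), (t, 9, 18), (t, 9, 38), (t, 9, 40), (t, 9, 8), (x, 9, 18), (x, 9, 38), (x, 9, 40), (x, 9, 8)}
σ[G ≠ 40 and E = t]: keep tuples satisfying G ≠ 40 and E = t → {(t, 9, 18), (t, 9, 38), (t, 9, 8)}
Keep only column(s) A, E, G: {(9, t, 18), (9, t, 38), (9, t, 8)}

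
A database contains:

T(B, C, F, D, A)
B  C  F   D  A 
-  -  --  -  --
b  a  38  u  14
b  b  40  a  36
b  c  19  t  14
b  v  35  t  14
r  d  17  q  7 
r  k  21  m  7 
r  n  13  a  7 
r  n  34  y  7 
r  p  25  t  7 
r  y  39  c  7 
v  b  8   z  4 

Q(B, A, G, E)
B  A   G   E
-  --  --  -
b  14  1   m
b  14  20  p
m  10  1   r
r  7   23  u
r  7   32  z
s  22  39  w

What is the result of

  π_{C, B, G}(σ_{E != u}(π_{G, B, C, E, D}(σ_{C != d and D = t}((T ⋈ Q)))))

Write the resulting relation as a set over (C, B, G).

{(c, b, 1), (c, b, 20), (p, r, 32), (v, b, 1), (v, b, 20)}

T ⋈ Q (natural join on B, A): {(b, a, 38, u, 14, 1, m), (b, a, 38, u, 14, 20, p), (b, c, 19, t, 14, 1, m), (b, c, 19, t, 14, 20, p), (b, v, 35, t, 14, 1, m), (b, v, 35, t, 14, 20, p), (r, d, 17, q, 7, 23, u), (r, d, 17, q, 7, 32, z), (r, k, 21, m, 7, 23, u), (r, k, 21, m, 7, 32, z), (r, n, 13, a, 7, 23, u), (r, n, 13, a, 7, 32, z), (r, n, 34, y, 7, 23, u), (r, n, 34, y, 7, 32, z), (r, p, 25, t, 7, 23, u), (r, p, 25, t, 7, 32, z), (r, y, 39, c, 7, 23, u), (r, y, 39, c, 7, 32, z)}
σ[C != d and D = t]: keep tuples satisfying C != d and D = t → {(b, c, 19, t, 14, 1, m), (b, c, 19, t, 14, 20, p), (b, v, 35, t, 14, 1, m), (b, v, 35, t, 14, 20, p), (r, p, 25, t, 7, 23, u), (r, p, 25, t, 7, 32, z)}
Keep only column(s) G, B, C, E, D: {(1, b, c, m, t), (1, b, v, m, t), (20, b, c, p, t), (20, b, v, p, t), (23, r, p, u, t), (32, r, p, z, t)}
σ[E != u]: keep tuples satisfying E != u → {(1, b, c, m, t), (1, b, v, m, t), (20, b, c, p, t), (20, b, v, p, t), (32, r, p, z, t)}
Keep only column(s) C, B, G: {(c, b, 1), (c, b, 20), (p, r, 32), (v, b, 1), (v, b, 20)}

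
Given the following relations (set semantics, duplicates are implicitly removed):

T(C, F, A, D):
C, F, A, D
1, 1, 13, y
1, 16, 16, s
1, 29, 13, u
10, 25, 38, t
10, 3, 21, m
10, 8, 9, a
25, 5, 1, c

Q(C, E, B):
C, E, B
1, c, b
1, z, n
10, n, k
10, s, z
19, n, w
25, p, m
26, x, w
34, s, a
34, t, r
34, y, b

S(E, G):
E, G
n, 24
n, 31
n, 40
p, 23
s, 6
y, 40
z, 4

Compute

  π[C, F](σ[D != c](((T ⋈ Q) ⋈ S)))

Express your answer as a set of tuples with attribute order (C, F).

{(1, 1), (1, 16), (1, 29), (10, 25), (10, 3), (10, 8)}

Natural join on C: {(1, 1, 13, y, c, b), (1, 1, 13, y, z, n), (1, 16, 16, s, c, b), (1, 16, 16, s, z, n), (1, 29, 13, u, c, b), (1, 29, 13, u, z, n), (10, 25, 38, t, n, k), (10, 25, 38, t, s, z), (10, 3, 21, m, n, k), (10, 3, 21, m, s, z), (10, 8, 9, a, n, k), (10, 8, 9, a, s, z), (25, 5, 1, c, p, m)}
Natural join on E: {(1, 1, 13, y, z, n, 4), (1, 16, 16, s, z, n, 4), (1, 29, 13, u, z, n, 4), (10, 25, 38, t, n, k, 24), (10, 25, 38, t, n, k, 31), (10, 25, 38, t, n, k, 40), (10, 25, 38, t, s, z, 6), (10, 3, 21, m, n, k, 24), (10, 3, 21, m, n, k, 31), (10, 3, 21, m, n, k, 40), (10, 3, 21, m, s, z, 6), (10, 8, 9, a, n, k, 24), (10, 8, 9, a, n, k, 31), (10, 8, 9, a, n, k, 40), (10, 8, 9, a, s, z, 6), (25, 5, 1, c, p, m, 23)}
σ[D != c]: keep tuples satisfying D != c → {(1, 1, 13, y, z, n, 4), (1, 16, 16, s, z, n, 4), (1, 29, 13, u, z, n, 4), (10, 25, 38, t, n, k, 24), (10, 25, 38, t, n, k, 31), (10, 25, 38, t, n, k, 40), (10, 25, 38, t, s, z, 6), (10, 3, 21, m, n, k, 24), (10, 3, 21, m, n, k, 31), (10, 3, 21, m, n, k, 40), (10, 3, 21, m, s, z, 6), (10, 8, 9, a, n, k, 24), (10, 8, 9, a, n, k, 31), (10, 8, 9, a, n, k, 40), (10, 8, 9, a, s, z, 6)}
π[C, F]: project onto (C, F) (9 duplicate(s) eliminated) → {(1, 1), (1, 16), (1, 29), (10, 25), (10, 3), (10, 8)}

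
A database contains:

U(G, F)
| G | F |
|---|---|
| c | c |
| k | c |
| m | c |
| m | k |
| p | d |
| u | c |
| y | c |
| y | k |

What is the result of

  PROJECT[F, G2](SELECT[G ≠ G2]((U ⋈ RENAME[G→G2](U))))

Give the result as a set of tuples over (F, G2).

ρ[G→G2]: schema becomes (G2, F); tuples unchanged.
Joining U and RENAME[G→G2](U) on F yields {(c, c, c), (c, c, k), (c, c, m), (c, c, u), (c, c, y), (k, c, c), (k, c, k), (k, c, m), (k, c, u), (k, c, y), (m, c, c), (m, c, k), (m, c, m), (m, c, u), (m, c, y), (m, k, m), (m, k, y), (p, d, p), (u, c, c), (u, c, k), (u, c, m), (u, c, u), (u, c, y), (y, c, c), (y, c, k), (y, c, m), (y, c, u), (y, c, y), (y, k, m), (y, k, y)}.
Filtering on G ≠ G2 leaves {(c, c, k), (c, c, m), (c, c, u), (c, c, y), (k, c, c), (k, c, m), (k, c, u), (k, c, y), (m, c, c), (m, c, k), (m, c, u), (m, c, y), (m, k, y), (u, c, c), (u, c, k), (u, c, m), (u, c, y), (y, c, c), (y, c, k), (y, c, m), (y, c, u), (y, k, m)}.
π[F, G2]: project onto (F, G2) (15 duplicate(s) eliminated) → {(c, c), (c, k), (c, m), (c, u), (c, y), (k, m), (k, y)}

{(c, c), (c, k), (c, m), (c, u), (c, y), (k, m), (k, y)}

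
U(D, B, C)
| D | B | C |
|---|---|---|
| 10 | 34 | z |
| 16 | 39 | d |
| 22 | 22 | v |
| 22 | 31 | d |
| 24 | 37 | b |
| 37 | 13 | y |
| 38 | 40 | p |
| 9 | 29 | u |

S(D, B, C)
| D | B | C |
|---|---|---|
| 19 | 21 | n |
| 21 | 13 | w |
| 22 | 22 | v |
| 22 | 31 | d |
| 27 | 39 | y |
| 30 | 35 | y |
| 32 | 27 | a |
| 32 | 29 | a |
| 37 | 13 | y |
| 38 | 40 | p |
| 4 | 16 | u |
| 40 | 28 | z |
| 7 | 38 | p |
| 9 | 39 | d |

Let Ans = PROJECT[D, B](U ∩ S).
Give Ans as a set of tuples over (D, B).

{(22, 22), (22, 31), (37, 13), (38, 40)}

Set intersection of the two operands is {(22, 22, v), (22, 31, d), (37, 13, y), (38, 40, p)}.
Projecting to D, B: {(22, 22), (22, 31), (37, 13), (38, 40)}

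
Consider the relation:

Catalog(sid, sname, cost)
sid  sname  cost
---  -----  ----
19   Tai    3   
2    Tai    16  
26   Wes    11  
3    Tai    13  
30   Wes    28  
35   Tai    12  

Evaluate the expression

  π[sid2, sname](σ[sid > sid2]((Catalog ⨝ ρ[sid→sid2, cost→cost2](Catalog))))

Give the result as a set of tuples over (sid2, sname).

ρ[sid→sid2, cost→cost2]: schema becomes (sid2, sname, cost2); tuples unchanged.
Catalog ⋈ ρ[sid→sid2, cost→cost2](Catalog) (natural join on sname): {(19, Tai, 3, 19, 3), (19, Tai, 3, 2, 16), (19, Tai, 3, 3, 13), (19, Tai, 3, 35, 12), (2, Tai, 16, 19, 3), (2, Tai, 16, 2, 16), (2, Tai, 16, 3, 13), (2, Tai, 16, 35, 12), (26, Wes, 11, 26, 11), (26, Wes, 11, 30, 28), (3, Tai, 13, 19, 3), (3, Tai, 13, 2, 16), (3, Tai, 13, 3, 13), (3, Tai, 13, 35, 12), (30, Wes, 28, 26, 11), (30, Wes, 28, 30, 28), (35, Tai, 12, 19, 3), (35, Tai, 12, 2, 16), (35, Tai, 12, 3, 13), (35, Tai, 12, 35, 12)}
Selection sid > sid2: {(19, Tai, 3, 2, 16), (19, Tai, 3, 3, 13), (3, Tai, 13, 2, 16), (30, Wes, 28, 26, 11), (35, Tai, 12, 19, 3), (35, Tai, 12, 2, 16), (35, Tai, 12, 3, 13)}
Keep only column(s) sid2, sname (3 duplicate(s) eliminated): {(19, Tai), (2, Tai), (26, Wes), (3, Tai)}

{(19, Tai), (2, Tai), (26, Wes), (3, Tai)}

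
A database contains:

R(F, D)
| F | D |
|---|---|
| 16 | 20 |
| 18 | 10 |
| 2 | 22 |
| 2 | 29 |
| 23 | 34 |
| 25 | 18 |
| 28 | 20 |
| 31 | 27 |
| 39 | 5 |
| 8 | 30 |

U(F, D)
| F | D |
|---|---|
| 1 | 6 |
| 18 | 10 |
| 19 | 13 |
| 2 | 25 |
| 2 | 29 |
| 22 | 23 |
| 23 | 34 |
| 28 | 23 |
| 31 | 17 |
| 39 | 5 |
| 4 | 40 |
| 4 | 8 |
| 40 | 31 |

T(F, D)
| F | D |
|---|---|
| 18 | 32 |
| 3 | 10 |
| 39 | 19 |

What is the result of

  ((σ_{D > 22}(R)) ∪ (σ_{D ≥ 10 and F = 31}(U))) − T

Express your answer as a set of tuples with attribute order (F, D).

Filtering on D > 22 leaves {(2, 29), (23, 34), (31, 27), (8, 30)}.
Filtering on D ≥ 10 and F = 31 leaves {(31, 17)}.
Union: {(2, 29), (23, 34), (31, 27), (8, 30)} with {(31, 17)} → {(2, 29), (23, 34), (31, 17), (31, 27), (8, 30)}
Difference: {(2, 29), (23, 34), (31, 17), (31, 27), (8, 30)} with {(18, 32), (3, 10), (39, 19)} → {(2, 29), (23, 34), (31, 17), (31, 27), (8, 30)}

{(2, 29), (23, 34), (31, 17), (31, 27), (8, 30)}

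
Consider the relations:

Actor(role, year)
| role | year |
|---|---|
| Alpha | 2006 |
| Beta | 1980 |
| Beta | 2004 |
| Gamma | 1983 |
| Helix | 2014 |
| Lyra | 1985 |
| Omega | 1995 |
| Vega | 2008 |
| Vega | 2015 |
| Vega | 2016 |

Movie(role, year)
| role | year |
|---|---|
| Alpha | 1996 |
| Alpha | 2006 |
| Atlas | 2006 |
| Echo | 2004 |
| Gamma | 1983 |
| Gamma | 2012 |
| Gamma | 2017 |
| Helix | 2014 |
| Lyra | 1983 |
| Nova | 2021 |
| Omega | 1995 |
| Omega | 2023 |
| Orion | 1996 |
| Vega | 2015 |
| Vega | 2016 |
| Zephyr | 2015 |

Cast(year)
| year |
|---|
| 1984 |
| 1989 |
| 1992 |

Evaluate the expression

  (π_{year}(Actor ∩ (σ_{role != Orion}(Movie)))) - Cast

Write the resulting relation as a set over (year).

{1983, 1995, 2006, 2014, 2015, 2016}

Apply σ_{role != Orion}; surviving tuples: {(Alpha, 1996), (Alpha, 2006), (Atlas, 2006), (Echo, 2004), (Gamma, 1983), (Gamma, 2012), (Gamma, 2017), (Helix, 2014), (Lyra, 1983), (Nova, 2021), (Omega, 1995), (Omega, 2023), (Vega, 2015), (Vega, 2016), (Zephyr, 2015)}
Taking the intersection: {(Alpha, 2006), (Gamma, 1983), (Helix, 2014), (Omega, 1995), (Vega, 2015), (Vega, 2016)}
π[year]: project onto (year) → {1983, 1995, 2006, 2014, 2015, 2016}
Taking the difference: {1983, 1995, 2006, 2014, 2015, 2016}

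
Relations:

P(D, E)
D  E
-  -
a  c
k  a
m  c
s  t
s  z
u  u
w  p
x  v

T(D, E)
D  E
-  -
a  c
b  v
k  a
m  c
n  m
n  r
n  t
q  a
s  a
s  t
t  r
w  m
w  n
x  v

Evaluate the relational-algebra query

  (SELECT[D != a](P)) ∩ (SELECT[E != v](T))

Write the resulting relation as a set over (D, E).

σ[D != a]: keep tuples satisfying D != a → {(k, a), (m, c), (s, t), (s, z), (u, u), (w, p), (x, v)}
σ[E != v]: keep tuples satisfying E != v → {(a, c), (k, a), (m, c), (n, m), (n, r), (n, t), (q, a), (s, a), (s, t), (t, r), (w, m), (w, n)}
Set intersection of the two operands is {(k, a), (m, c), (s, t)}.

{(k, a), (m, c), (s, t)}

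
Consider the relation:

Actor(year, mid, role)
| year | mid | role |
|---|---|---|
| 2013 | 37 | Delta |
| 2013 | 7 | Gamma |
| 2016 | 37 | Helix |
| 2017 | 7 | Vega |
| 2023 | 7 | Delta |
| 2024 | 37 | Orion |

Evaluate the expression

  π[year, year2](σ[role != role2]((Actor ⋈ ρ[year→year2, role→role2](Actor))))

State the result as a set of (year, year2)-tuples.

ρ[year→year2, role→role2]: schema becomes (year2, mid, role2); tuples unchanged.
Joining Actor and ρ[year→year2, role→role2](Actor) on mid yields {(2013, 37, Delta, 2013, Delta), (2013, 37, Delta, 2016, Helix), (2013, 37, Delta, 2024, Orion), (2013, 7, Gamma, 2013, Gamma), (2013, 7, Gamma, 2017, Vega), (2013, 7, Gamma, 2023, Delta), (2016, 37, Helix, 2013, Delta), (2016, 37, Helix, 2016, Helix), (2016, 37, Helix, 2024, Orion), (2017, 7, Vega, 2013, Gamma), (2017, 7, Vega, 2017, Vega), (2017, 7, Vega, 2023, Delta), (2023, 7, Delta, 2013, Gamma), (2023, 7, Delta, 2017, Vega), (2023, 7, Delta, 2023, Delta), (2024, 37, Orion, 2013, Delta), (2024, 37, Orion, 2016, Helix), (2024, 37, Orion, 2024, Orion)}.
Selection role != role2: {(2013, 37, Delta, 2016, Helix), (2013, 37, Delta, 2024, Orion), (2013, 7, Gamma, 2017, Vega), (2013, 7, Gamma, 2023, Delta), (2016, 37, Helix, 2013, Delta), (2016, 37, Helix, 2024, Orion), (2017, 7, Vega, 2013, Gamma), (2017, 7, Vega, 2023, Delta), (2023, 7, Delta, 2013, Gamma), (2023, 7, Delta, 2017, Vega), (2024, 37, Orion, 2013, Delta), (2024, 37, Orion, 2016, Helix)}
π_{year, year2} gives {(2013, 2016), (2013, 2017), (2013, 2023), (2013, 2024), (2016, 2013), (2016, 2024), (2017, 2013), (2017, 2023), (2023, 2013), (2023, 2017), (2024, 2013), (2024, 2016)}.

{(2013, 2016), (2013, 2017), (2013, 2023), (2013, 2024), (2016, 2013), (2016, 2024), (2017, 2013), (2017, 2023), (2023, 2013), (2023, 2017), (2024, 2013), (2024, 2016)}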